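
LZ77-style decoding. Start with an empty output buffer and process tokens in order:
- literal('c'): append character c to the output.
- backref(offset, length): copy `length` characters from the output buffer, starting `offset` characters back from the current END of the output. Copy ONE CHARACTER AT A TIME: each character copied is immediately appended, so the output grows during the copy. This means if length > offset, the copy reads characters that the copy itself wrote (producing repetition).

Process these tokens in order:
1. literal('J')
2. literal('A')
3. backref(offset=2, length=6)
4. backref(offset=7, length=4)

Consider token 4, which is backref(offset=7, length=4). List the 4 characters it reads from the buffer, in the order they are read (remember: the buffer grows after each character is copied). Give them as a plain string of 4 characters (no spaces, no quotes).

Answer: AJAJ

Derivation:
Token 1: literal('J'). Output: "J"
Token 2: literal('A'). Output: "JA"
Token 3: backref(off=2, len=6) (overlapping!). Copied 'JAJAJA' from pos 0. Output: "JAJAJAJA"
Token 4: backref(off=7, len=4). Buffer before: "JAJAJAJA" (len 8)
  byte 1: read out[1]='A', append. Buffer now: "JAJAJAJAA"
  byte 2: read out[2]='J', append. Buffer now: "JAJAJAJAAJ"
  byte 3: read out[3]='A', append. Buffer now: "JAJAJAJAAJA"
  byte 4: read out[4]='J', append. Buffer now: "JAJAJAJAAJAJ"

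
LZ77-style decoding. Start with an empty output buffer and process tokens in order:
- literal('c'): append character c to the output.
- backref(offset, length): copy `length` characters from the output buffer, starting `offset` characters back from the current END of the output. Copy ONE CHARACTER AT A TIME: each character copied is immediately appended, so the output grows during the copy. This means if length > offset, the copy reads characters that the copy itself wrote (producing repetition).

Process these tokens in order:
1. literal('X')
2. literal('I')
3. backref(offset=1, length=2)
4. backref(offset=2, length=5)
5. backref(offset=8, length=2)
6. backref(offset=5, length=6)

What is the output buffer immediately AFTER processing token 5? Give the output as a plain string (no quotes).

Answer: XIIIIIIIIII

Derivation:
Token 1: literal('X'). Output: "X"
Token 2: literal('I'). Output: "XI"
Token 3: backref(off=1, len=2) (overlapping!). Copied 'II' from pos 1. Output: "XIII"
Token 4: backref(off=2, len=5) (overlapping!). Copied 'IIIII' from pos 2. Output: "XIIIIIIII"
Token 5: backref(off=8, len=2). Copied 'II' from pos 1. Output: "XIIIIIIIIII"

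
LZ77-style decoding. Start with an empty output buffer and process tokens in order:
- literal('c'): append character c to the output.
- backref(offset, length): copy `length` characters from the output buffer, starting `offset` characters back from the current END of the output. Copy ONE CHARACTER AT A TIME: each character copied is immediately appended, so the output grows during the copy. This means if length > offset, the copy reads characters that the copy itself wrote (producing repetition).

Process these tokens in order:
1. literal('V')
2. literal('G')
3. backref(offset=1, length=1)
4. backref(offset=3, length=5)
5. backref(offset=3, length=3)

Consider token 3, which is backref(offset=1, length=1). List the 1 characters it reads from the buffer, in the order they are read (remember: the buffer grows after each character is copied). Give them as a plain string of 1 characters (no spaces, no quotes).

Answer: G

Derivation:
Token 1: literal('V'). Output: "V"
Token 2: literal('G'). Output: "VG"
Token 3: backref(off=1, len=1). Buffer before: "VG" (len 2)
  byte 1: read out[1]='G', append. Buffer now: "VGG"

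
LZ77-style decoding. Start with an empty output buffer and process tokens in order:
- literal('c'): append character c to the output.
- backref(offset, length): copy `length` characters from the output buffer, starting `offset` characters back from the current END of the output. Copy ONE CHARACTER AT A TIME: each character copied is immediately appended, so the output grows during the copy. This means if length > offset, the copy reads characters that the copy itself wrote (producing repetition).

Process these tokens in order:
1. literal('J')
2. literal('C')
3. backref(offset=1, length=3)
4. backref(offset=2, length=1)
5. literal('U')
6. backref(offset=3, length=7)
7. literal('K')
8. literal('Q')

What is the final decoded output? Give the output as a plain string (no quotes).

Answer: JCCCCCUCCUCCUCKQ

Derivation:
Token 1: literal('J'). Output: "J"
Token 2: literal('C'). Output: "JC"
Token 3: backref(off=1, len=3) (overlapping!). Copied 'CCC' from pos 1. Output: "JCCCC"
Token 4: backref(off=2, len=1). Copied 'C' from pos 3. Output: "JCCCCC"
Token 5: literal('U'). Output: "JCCCCCU"
Token 6: backref(off=3, len=7) (overlapping!). Copied 'CCUCCUC' from pos 4. Output: "JCCCCCUCCUCCUC"
Token 7: literal('K'). Output: "JCCCCCUCCUCCUCK"
Token 8: literal('Q'). Output: "JCCCCCUCCUCCUCKQ"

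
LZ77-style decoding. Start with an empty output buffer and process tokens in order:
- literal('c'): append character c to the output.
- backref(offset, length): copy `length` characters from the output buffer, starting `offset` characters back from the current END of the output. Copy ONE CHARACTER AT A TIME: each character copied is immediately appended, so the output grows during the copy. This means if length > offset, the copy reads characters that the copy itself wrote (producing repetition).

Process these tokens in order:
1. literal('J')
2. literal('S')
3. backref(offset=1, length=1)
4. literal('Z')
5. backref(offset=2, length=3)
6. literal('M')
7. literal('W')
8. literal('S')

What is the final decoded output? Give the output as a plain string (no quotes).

Answer: JSSZSZSMWS

Derivation:
Token 1: literal('J'). Output: "J"
Token 2: literal('S'). Output: "JS"
Token 3: backref(off=1, len=1). Copied 'S' from pos 1. Output: "JSS"
Token 4: literal('Z'). Output: "JSSZ"
Token 5: backref(off=2, len=3) (overlapping!). Copied 'SZS' from pos 2. Output: "JSSZSZS"
Token 6: literal('M'). Output: "JSSZSZSM"
Token 7: literal('W'). Output: "JSSZSZSMW"
Token 8: literal('S'). Output: "JSSZSZSMWS"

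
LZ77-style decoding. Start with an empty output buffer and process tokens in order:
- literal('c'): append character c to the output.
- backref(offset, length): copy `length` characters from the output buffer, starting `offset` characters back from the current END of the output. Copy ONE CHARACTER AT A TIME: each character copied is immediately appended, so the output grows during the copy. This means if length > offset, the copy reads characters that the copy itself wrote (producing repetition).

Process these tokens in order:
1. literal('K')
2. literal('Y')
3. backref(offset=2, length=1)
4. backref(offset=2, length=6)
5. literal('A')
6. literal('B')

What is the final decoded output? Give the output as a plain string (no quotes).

Token 1: literal('K'). Output: "K"
Token 2: literal('Y'). Output: "KY"
Token 3: backref(off=2, len=1). Copied 'K' from pos 0. Output: "KYK"
Token 4: backref(off=2, len=6) (overlapping!). Copied 'YKYKYK' from pos 1. Output: "KYKYKYKYK"
Token 5: literal('A'). Output: "KYKYKYKYKA"
Token 6: literal('B'). Output: "KYKYKYKYKAB"

Answer: KYKYKYKYKAB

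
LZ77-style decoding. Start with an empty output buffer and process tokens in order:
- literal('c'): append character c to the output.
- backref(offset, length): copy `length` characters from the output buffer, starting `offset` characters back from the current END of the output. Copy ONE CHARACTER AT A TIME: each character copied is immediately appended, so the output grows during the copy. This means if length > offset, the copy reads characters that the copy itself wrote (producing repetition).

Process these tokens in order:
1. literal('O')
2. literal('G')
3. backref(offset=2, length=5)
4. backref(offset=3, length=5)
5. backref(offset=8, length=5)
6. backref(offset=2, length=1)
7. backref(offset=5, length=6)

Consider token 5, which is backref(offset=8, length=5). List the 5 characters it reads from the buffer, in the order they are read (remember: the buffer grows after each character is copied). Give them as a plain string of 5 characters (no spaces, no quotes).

Token 1: literal('O'). Output: "O"
Token 2: literal('G'). Output: "OG"
Token 3: backref(off=2, len=5) (overlapping!). Copied 'OGOGO' from pos 0. Output: "OGOGOGO"
Token 4: backref(off=3, len=5) (overlapping!). Copied 'OGOOG' from pos 4. Output: "OGOGOGOOGOOG"
Token 5: backref(off=8, len=5). Buffer before: "OGOGOGOOGOOG" (len 12)
  byte 1: read out[4]='O', append. Buffer now: "OGOGOGOOGOOGO"
  byte 2: read out[5]='G', append. Buffer now: "OGOGOGOOGOOGOG"
  byte 3: read out[6]='O', append. Buffer now: "OGOGOGOOGOOGOGO"
  byte 4: read out[7]='O', append. Buffer now: "OGOGOGOOGOOGOGOO"
  byte 5: read out[8]='G', append. Buffer now: "OGOGOGOOGOOGOGOOG"

Answer: OGOOG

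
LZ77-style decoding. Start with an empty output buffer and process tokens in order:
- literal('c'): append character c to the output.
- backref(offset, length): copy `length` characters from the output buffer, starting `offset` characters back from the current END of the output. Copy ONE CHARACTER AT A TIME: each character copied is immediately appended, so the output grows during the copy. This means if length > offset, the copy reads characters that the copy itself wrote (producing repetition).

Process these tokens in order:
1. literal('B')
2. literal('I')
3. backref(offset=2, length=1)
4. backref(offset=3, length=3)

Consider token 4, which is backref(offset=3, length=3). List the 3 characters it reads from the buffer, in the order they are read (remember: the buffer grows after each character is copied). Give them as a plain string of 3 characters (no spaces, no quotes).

Answer: BIB

Derivation:
Token 1: literal('B'). Output: "B"
Token 2: literal('I'). Output: "BI"
Token 3: backref(off=2, len=1). Copied 'B' from pos 0. Output: "BIB"
Token 4: backref(off=3, len=3). Buffer before: "BIB" (len 3)
  byte 1: read out[0]='B', append. Buffer now: "BIBB"
  byte 2: read out[1]='I', append. Buffer now: "BIBBI"
  byte 3: read out[2]='B', append. Buffer now: "BIBBIB"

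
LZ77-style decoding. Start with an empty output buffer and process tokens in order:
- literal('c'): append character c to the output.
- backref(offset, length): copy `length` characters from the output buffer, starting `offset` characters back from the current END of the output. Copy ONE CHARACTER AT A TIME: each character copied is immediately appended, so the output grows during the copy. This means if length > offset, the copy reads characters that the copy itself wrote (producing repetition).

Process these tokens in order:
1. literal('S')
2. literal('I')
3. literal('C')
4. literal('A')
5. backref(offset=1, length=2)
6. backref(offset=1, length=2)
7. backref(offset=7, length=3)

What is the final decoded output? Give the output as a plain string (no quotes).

Answer: SICAAAAAICA

Derivation:
Token 1: literal('S'). Output: "S"
Token 2: literal('I'). Output: "SI"
Token 3: literal('C'). Output: "SIC"
Token 4: literal('A'). Output: "SICA"
Token 5: backref(off=1, len=2) (overlapping!). Copied 'AA' from pos 3. Output: "SICAAA"
Token 6: backref(off=1, len=2) (overlapping!). Copied 'AA' from pos 5. Output: "SICAAAAA"
Token 7: backref(off=7, len=3). Copied 'ICA' from pos 1. Output: "SICAAAAAICA"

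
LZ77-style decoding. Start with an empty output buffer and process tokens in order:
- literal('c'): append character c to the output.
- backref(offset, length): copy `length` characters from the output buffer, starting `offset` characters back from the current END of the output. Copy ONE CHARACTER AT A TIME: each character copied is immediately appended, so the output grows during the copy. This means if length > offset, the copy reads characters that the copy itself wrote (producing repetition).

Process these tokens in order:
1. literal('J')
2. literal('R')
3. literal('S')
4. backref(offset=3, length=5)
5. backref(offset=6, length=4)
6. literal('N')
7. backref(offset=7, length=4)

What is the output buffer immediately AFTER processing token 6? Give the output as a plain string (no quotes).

Answer: JRSJRSJRSJRSN

Derivation:
Token 1: literal('J'). Output: "J"
Token 2: literal('R'). Output: "JR"
Token 3: literal('S'). Output: "JRS"
Token 4: backref(off=3, len=5) (overlapping!). Copied 'JRSJR' from pos 0. Output: "JRSJRSJR"
Token 5: backref(off=6, len=4). Copied 'SJRS' from pos 2. Output: "JRSJRSJRSJRS"
Token 6: literal('N'). Output: "JRSJRSJRSJRSN"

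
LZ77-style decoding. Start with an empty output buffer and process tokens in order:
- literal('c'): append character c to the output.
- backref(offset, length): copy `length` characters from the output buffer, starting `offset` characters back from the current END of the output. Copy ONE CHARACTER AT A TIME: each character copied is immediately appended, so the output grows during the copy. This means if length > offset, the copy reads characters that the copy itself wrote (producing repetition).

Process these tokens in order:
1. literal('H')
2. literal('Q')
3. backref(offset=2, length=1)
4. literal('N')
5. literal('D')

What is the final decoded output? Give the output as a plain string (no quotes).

Answer: HQHND

Derivation:
Token 1: literal('H'). Output: "H"
Token 2: literal('Q'). Output: "HQ"
Token 3: backref(off=2, len=1). Copied 'H' from pos 0. Output: "HQH"
Token 4: literal('N'). Output: "HQHN"
Token 5: literal('D'). Output: "HQHND"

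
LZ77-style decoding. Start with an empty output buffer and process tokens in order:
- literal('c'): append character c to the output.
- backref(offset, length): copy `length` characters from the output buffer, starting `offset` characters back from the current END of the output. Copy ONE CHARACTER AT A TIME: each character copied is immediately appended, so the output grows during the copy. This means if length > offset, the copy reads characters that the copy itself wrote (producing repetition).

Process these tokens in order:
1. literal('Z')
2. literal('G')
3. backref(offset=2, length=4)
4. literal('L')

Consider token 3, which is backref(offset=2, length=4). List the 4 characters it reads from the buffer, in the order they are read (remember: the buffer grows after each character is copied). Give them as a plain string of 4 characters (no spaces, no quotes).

Token 1: literal('Z'). Output: "Z"
Token 2: literal('G'). Output: "ZG"
Token 3: backref(off=2, len=4). Buffer before: "ZG" (len 2)
  byte 1: read out[0]='Z', append. Buffer now: "ZGZ"
  byte 2: read out[1]='G', append. Buffer now: "ZGZG"
  byte 3: read out[2]='Z', append. Buffer now: "ZGZGZ"
  byte 4: read out[3]='G', append. Buffer now: "ZGZGZG"

Answer: ZGZG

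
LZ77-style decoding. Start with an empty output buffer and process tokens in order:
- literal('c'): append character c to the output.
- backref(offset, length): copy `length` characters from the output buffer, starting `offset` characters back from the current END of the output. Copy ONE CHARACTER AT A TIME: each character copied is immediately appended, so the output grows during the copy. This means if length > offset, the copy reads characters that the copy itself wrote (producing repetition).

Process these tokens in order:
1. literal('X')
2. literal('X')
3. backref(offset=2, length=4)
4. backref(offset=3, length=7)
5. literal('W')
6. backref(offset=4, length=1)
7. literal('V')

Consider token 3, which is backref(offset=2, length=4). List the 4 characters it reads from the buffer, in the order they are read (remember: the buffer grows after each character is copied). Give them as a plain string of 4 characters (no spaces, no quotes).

Answer: XXXX

Derivation:
Token 1: literal('X'). Output: "X"
Token 2: literal('X'). Output: "XX"
Token 3: backref(off=2, len=4). Buffer before: "XX" (len 2)
  byte 1: read out[0]='X', append. Buffer now: "XXX"
  byte 2: read out[1]='X', append. Buffer now: "XXXX"
  byte 3: read out[2]='X', append. Buffer now: "XXXXX"
  byte 4: read out[3]='X', append. Buffer now: "XXXXXX"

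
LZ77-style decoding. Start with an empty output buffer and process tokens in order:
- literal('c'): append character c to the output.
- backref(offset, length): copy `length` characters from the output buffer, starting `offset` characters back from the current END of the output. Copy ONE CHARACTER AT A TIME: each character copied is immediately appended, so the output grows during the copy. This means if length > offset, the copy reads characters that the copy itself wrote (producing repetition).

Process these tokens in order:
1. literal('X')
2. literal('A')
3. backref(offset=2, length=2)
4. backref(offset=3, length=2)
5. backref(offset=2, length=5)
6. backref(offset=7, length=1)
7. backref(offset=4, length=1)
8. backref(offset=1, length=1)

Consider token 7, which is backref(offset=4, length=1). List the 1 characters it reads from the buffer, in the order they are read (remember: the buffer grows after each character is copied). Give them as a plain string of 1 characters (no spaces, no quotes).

Token 1: literal('X'). Output: "X"
Token 2: literal('A'). Output: "XA"
Token 3: backref(off=2, len=2). Copied 'XA' from pos 0. Output: "XAXA"
Token 4: backref(off=3, len=2). Copied 'AX' from pos 1. Output: "XAXAAX"
Token 5: backref(off=2, len=5) (overlapping!). Copied 'AXAXA' from pos 4. Output: "XAXAAXAXAXA"
Token 6: backref(off=7, len=1). Copied 'A' from pos 4. Output: "XAXAAXAXAXAA"
Token 7: backref(off=4, len=1). Buffer before: "XAXAAXAXAXAA" (len 12)
  byte 1: read out[8]='A', append. Buffer now: "XAXAAXAXAXAAA"

Answer: A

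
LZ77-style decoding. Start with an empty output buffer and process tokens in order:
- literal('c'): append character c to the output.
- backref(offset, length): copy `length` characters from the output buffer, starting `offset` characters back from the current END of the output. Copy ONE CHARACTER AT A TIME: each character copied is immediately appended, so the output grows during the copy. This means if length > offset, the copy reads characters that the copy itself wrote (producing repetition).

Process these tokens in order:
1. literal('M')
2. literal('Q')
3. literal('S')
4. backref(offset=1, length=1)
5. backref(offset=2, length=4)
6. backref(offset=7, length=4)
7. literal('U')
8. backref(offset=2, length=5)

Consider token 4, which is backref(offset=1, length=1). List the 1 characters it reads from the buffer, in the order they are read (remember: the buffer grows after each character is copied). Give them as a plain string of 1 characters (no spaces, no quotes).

Answer: S

Derivation:
Token 1: literal('M'). Output: "M"
Token 2: literal('Q'). Output: "MQ"
Token 3: literal('S'). Output: "MQS"
Token 4: backref(off=1, len=1). Buffer before: "MQS" (len 3)
  byte 1: read out[2]='S', append. Buffer now: "MQSS"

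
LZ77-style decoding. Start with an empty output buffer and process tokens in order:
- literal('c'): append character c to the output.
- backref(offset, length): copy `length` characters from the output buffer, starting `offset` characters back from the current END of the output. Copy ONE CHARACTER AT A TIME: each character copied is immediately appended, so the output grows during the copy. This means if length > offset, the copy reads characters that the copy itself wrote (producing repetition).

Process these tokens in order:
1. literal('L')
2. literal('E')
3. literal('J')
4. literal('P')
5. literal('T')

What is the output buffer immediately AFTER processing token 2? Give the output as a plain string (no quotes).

Answer: LE

Derivation:
Token 1: literal('L'). Output: "L"
Token 2: literal('E'). Output: "LE"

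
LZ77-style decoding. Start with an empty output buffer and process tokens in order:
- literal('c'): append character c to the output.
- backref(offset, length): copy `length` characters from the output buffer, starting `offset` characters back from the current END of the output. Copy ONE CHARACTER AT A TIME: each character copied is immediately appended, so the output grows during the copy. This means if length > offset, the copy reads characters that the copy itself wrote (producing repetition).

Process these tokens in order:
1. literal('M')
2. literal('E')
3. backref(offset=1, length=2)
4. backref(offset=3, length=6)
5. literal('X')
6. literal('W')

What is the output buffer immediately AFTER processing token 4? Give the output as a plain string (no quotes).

Token 1: literal('M'). Output: "M"
Token 2: literal('E'). Output: "ME"
Token 3: backref(off=1, len=2) (overlapping!). Copied 'EE' from pos 1. Output: "MEEE"
Token 4: backref(off=3, len=6) (overlapping!). Copied 'EEEEEE' from pos 1. Output: "MEEEEEEEEE"

Answer: MEEEEEEEEE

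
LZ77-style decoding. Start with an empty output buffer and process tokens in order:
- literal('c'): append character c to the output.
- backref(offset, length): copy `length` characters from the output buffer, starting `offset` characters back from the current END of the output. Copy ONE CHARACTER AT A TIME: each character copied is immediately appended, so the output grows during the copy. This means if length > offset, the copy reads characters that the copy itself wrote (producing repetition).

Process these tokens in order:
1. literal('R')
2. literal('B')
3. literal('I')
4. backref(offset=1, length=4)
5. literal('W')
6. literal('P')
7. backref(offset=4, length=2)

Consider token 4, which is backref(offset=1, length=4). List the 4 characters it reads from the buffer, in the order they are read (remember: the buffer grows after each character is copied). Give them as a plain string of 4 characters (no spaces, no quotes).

Answer: IIII

Derivation:
Token 1: literal('R'). Output: "R"
Token 2: literal('B'). Output: "RB"
Token 3: literal('I'). Output: "RBI"
Token 4: backref(off=1, len=4). Buffer before: "RBI" (len 3)
  byte 1: read out[2]='I', append. Buffer now: "RBII"
  byte 2: read out[3]='I', append. Buffer now: "RBIII"
  byte 3: read out[4]='I', append. Buffer now: "RBIIII"
  byte 4: read out[5]='I', append. Buffer now: "RBIIIII"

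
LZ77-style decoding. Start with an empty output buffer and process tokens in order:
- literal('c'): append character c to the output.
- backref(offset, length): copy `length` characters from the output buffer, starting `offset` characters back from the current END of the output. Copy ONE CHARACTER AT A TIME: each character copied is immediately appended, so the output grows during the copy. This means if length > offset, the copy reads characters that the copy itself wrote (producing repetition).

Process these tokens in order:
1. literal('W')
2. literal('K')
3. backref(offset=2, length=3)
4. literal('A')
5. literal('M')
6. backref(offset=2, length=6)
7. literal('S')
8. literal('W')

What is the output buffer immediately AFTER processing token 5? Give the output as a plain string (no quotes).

Token 1: literal('W'). Output: "W"
Token 2: literal('K'). Output: "WK"
Token 3: backref(off=2, len=3) (overlapping!). Copied 'WKW' from pos 0. Output: "WKWKW"
Token 4: literal('A'). Output: "WKWKWA"
Token 5: literal('M'). Output: "WKWKWAM"

Answer: WKWKWAM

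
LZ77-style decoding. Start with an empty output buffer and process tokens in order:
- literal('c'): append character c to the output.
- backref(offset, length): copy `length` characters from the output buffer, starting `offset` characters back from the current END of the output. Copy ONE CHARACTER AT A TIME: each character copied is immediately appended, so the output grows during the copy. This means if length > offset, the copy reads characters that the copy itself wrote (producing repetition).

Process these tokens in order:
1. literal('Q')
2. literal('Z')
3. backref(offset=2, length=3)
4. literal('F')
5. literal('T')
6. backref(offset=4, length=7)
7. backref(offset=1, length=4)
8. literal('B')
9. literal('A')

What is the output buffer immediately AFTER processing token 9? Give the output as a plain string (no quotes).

Answer: QZQZQFTZQFTZQFFFFFBA

Derivation:
Token 1: literal('Q'). Output: "Q"
Token 2: literal('Z'). Output: "QZ"
Token 3: backref(off=2, len=3) (overlapping!). Copied 'QZQ' from pos 0. Output: "QZQZQ"
Token 4: literal('F'). Output: "QZQZQF"
Token 5: literal('T'). Output: "QZQZQFT"
Token 6: backref(off=4, len=7) (overlapping!). Copied 'ZQFTZQF' from pos 3. Output: "QZQZQFTZQFTZQF"
Token 7: backref(off=1, len=4) (overlapping!). Copied 'FFFF' from pos 13. Output: "QZQZQFTZQFTZQFFFFF"
Token 8: literal('B'). Output: "QZQZQFTZQFTZQFFFFFB"
Token 9: literal('A'). Output: "QZQZQFTZQFTZQFFFFFBA"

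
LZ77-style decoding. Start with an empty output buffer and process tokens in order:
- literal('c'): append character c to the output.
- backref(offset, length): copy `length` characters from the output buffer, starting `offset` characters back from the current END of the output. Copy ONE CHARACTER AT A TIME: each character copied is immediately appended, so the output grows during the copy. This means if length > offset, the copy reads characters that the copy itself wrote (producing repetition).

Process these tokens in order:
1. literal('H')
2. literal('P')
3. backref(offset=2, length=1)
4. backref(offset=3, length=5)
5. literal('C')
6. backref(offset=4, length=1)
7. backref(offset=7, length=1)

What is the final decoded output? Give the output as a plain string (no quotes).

Token 1: literal('H'). Output: "H"
Token 2: literal('P'). Output: "HP"
Token 3: backref(off=2, len=1). Copied 'H' from pos 0. Output: "HPH"
Token 4: backref(off=3, len=5) (overlapping!). Copied 'HPHHP' from pos 0. Output: "HPHHPHHP"
Token 5: literal('C'). Output: "HPHHPHHPC"
Token 6: backref(off=4, len=1). Copied 'H' from pos 5. Output: "HPHHPHHPCH"
Token 7: backref(off=7, len=1). Copied 'H' from pos 3. Output: "HPHHPHHPCHH"

Answer: HPHHPHHPCHH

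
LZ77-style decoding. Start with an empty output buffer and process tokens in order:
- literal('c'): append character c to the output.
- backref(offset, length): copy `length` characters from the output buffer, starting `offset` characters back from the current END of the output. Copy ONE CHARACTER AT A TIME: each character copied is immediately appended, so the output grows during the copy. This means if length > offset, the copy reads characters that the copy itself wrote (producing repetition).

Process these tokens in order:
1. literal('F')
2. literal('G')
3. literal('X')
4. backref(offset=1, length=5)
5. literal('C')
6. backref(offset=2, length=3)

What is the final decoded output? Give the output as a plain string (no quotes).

Token 1: literal('F'). Output: "F"
Token 2: literal('G'). Output: "FG"
Token 3: literal('X'). Output: "FGX"
Token 4: backref(off=1, len=5) (overlapping!). Copied 'XXXXX' from pos 2. Output: "FGXXXXXX"
Token 5: literal('C'). Output: "FGXXXXXXC"
Token 6: backref(off=2, len=3) (overlapping!). Copied 'XCX' from pos 7. Output: "FGXXXXXXCXCX"

Answer: FGXXXXXXCXCX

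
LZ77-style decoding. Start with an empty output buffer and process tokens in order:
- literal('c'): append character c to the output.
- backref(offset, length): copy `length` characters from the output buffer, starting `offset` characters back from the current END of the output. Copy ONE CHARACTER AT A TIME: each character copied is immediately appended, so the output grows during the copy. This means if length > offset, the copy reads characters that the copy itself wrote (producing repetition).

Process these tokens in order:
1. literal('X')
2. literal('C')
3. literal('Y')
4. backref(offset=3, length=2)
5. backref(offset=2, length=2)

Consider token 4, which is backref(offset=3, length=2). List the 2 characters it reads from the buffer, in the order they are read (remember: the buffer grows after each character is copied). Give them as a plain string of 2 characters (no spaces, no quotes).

Token 1: literal('X'). Output: "X"
Token 2: literal('C'). Output: "XC"
Token 3: literal('Y'). Output: "XCY"
Token 4: backref(off=3, len=2). Buffer before: "XCY" (len 3)
  byte 1: read out[0]='X', append. Buffer now: "XCYX"
  byte 2: read out[1]='C', append. Buffer now: "XCYXC"

Answer: XC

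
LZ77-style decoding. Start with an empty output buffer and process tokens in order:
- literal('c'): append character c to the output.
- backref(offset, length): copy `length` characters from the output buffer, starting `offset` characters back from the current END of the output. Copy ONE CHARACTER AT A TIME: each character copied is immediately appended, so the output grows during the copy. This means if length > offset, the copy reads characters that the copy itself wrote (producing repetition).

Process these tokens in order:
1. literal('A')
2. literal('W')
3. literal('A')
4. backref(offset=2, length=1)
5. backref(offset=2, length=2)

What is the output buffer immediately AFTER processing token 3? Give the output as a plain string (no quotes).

Token 1: literal('A'). Output: "A"
Token 2: literal('W'). Output: "AW"
Token 3: literal('A'). Output: "AWA"

Answer: AWA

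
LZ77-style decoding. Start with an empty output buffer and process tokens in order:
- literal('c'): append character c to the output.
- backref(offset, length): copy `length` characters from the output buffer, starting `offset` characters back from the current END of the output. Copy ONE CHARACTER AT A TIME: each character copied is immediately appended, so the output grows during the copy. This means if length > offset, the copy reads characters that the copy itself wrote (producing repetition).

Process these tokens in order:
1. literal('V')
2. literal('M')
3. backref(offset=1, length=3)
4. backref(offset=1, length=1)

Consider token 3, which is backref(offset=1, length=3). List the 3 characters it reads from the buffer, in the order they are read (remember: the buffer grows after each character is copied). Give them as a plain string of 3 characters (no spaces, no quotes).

Token 1: literal('V'). Output: "V"
Token 2: literal('M'). Output: "VM"
Token 3: backref(off=1, len=3). Buffer before: "VM" (len 2)
  byte 1: read out[1]='M', append. Buffer now: "VMM"
  byte 2: read out[2]='M', append. Buffer now: "VMMM"
  byte 3: read out[3]='M', append. Buffer now: "VMMMM"

Answer: MMM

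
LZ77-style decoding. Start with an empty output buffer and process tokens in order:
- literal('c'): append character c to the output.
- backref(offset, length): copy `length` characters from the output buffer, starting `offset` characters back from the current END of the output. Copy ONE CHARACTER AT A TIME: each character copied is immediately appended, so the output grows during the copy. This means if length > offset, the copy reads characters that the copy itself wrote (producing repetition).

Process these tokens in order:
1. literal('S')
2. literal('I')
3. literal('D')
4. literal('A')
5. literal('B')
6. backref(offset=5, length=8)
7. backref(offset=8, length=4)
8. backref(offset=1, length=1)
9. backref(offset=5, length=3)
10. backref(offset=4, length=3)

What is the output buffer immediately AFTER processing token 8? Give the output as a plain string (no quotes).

Answer: SIDABSIDABSIDSIDAA

Derivation:
Token 1: literal('S'). Output: "S"
Token 2: literal('I'). Output: "SI"
Token 3: literal('D'). Output: "SID"
Token 4: literal('A'). Output: "SIDA"
Token 5: literal('B'). Output: "SIDAB"
Token 6: backref(off=5, len=8) (overlapping!). Copied 'SIDABSID' from pos 0. Output: "SIDABSIDABSID"
Token 7: backref(off=8, len=4). Copied 'SIDA' from pos 5. Output: "SIDABSIDABSIDSIDA"
Token 8: backref(off=1, len=1). Copied 'A' from pos 16. Output: "SIDABSIDABSIDSIDAA"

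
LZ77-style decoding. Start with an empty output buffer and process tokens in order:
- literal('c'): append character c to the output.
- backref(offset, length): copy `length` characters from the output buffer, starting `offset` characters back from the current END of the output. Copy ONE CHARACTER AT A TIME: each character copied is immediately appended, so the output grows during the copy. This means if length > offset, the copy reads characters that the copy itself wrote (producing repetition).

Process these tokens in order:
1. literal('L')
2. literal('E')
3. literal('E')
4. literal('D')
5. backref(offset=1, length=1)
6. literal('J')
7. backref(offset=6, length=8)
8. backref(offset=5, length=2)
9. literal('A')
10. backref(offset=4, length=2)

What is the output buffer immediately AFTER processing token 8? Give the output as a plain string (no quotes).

Answer: LEEDDJLEEDDJLEDD

Derivation:
Token 1: literal('L'). Output: "L"
Token 2: literal('E'). Output: "LE"
Token 3: literal('E'). Output: "LEE"
Token 4: literal('D'). Output: "LEED"
Token 5: backref(off=1, len=1). Copied 'D' from pos 3. Output: "LEEDD"
Token 6: literal('J'). Output: "LEEDDJ"
Token 7: backref(off=6, len=8) (overlapping!). Copied 'LEEDDJLE' from pos 0. Output: "LEEDDJLEEDDJLE"
Token 8: backref(off=5, len=2). Copied 'DD' from pos 9. Output: "LEEDDJLEEDDJLEDD"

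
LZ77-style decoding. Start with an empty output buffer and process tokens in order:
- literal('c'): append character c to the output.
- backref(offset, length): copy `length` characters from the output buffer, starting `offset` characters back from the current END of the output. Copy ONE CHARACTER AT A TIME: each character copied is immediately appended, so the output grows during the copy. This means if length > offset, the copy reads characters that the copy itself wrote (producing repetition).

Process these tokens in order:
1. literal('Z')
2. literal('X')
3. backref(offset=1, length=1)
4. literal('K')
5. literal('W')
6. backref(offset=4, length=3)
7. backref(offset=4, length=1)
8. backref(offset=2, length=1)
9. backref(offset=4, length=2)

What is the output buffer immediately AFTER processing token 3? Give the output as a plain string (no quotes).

Answer: ZXX

Derivation:
Token 1: literal('Z'). Output: "Z"
Token 2: literal('X'). Output: "ZX"
Token 3: backref(off=1, len=1). Copied 'X' from pos 1. Output: "ZXX"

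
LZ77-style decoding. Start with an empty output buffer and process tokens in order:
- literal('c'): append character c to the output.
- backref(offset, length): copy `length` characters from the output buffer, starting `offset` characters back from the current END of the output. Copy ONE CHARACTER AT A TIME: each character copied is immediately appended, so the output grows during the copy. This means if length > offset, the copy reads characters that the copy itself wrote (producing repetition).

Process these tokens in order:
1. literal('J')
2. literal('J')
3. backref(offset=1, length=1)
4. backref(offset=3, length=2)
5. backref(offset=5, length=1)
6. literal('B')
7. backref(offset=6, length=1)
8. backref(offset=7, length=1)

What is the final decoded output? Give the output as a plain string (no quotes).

Token 1: literal('J'). Output: "J"
Token 2: literal('J'). Output: "JJ"
Token 3: backref(off=1, len=1). Copied 'J' from pos 1. Output: "JJJ"
Token 4: backref(off=3, len=2). Copied 'JJ' from pos 0. Output: "JJJJJ"
Token 5: backref(off=5, len=1). Copied 'J' from pos 0. Output: "JJJJJJ"
Token 6: literal('B'). Output: "JJJJJJB"
Token 7: backref(off=6, len=1). Copied 'J' from pos 1. Output: "JJJJJJBJ"
Token 8: backref(off=7, len=1). Copied 'J' from pos 1. Output: "JJJJJJBJJ"

Answer: JJJJJJBJJ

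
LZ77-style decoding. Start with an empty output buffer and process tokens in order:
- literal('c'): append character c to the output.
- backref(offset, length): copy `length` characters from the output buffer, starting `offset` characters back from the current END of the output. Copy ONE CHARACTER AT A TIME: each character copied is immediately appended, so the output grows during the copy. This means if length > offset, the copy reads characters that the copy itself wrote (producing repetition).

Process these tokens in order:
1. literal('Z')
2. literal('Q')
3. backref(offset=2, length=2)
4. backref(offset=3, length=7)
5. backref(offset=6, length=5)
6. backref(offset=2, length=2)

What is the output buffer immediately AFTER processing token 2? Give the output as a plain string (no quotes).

Answer: ZQ

Derivation:
Token 1: literal('Z'). Output: "Z"
Token 2: literal('Q'). Output: "ZQ"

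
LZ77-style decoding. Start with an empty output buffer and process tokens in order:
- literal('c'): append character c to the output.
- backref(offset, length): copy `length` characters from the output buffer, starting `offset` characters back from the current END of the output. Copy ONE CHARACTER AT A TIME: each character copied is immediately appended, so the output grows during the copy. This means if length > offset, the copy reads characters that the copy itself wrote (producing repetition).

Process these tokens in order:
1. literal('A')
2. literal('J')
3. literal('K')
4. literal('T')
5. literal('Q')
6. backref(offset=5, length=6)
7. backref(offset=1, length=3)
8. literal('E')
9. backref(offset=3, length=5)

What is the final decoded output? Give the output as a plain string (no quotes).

Answer: AJKTQAJKTQAAAAEAAEAA

Derivation:
Token 1: literal('A'). Output: "A"
Token 2: literal('J'). Output: "AJ"
Token 3: literal('K'). Output: "AJK"
Token 4: literal('T'). Output: "AJKT"
Token 5: literal('Q'). Output: "AJKTQ"
Token 6: backref(off=5, len=6) (overlapping!). Copied 'AJKTQA' from pos 0. Output: "AJKTQAJKTQA"
Token 7: backref(off=1, len=3) (overlapping!). Copied 'AAA' from pos 10. Output: "AJKTQAJKTQAAAA"
Token 8: literal('E'). Output: "AJKTQAJKTQAAAAE"
Token 9: backref(off=3, len=5) (overlapping!). Copied 'AAEAA' from pos 12. Output: "AJKTQAJKTQAAAAEAAEAA"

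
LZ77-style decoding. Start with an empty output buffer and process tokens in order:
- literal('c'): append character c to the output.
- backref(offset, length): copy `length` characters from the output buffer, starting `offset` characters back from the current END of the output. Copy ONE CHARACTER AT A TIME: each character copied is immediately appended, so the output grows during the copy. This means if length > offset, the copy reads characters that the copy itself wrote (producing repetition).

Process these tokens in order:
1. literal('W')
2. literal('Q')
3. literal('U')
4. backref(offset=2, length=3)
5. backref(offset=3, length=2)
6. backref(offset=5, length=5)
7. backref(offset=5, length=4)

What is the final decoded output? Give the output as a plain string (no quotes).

Token 1: literal('W'). Output: "W"
Token 2: literal('Q'). Output: "WQ"
Token 3: literal('U'). Output: "WQU"
Token 4: backref(off=2, len=3) (overlapping!). Copied 'QUQ' from pos 1. Output: "WQUQUQ"
Token 5: backref(off=3, len=2). Copied 'QU' from pos 3. Output: "WQUQUQQU"
Token 6: backref(off=5, len=5). Copied 'QUQQU' from pos 3. Output: "WQUQUQQUQUQQU"
Token 7: backref(off=5, len=4). Copied 'QUQQ' from pos 8. Output: "WQUQUQQUQUQQUQUQQ"

Answer: WQUQUQQUQUQQUQUQQ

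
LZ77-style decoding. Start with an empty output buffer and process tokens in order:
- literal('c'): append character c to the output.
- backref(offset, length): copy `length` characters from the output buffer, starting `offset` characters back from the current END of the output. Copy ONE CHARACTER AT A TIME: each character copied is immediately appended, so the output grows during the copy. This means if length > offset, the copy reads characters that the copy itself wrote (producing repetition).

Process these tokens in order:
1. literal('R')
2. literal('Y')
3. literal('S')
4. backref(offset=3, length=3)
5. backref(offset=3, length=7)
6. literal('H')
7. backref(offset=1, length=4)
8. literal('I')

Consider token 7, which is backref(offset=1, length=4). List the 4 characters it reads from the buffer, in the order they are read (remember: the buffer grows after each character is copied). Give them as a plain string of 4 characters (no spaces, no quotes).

Token 1: literal('R'). Output: "R"
Token 2: literal('Y'). Output: "RY"
Token 3: literal('S'). Output: "RYS"
Token 4: backref(off=3, len=3). Copied 'RYS' from pos 0. Output: "RYSRYS"
Token 5: backref(off=3, len=7) (overlapping!). Copied 'RYSRYSR' from pos 3. Output: "RYSRYSRYSRYSR"
Token 6: literal('H'). Output: "RYSRYSRYSRYSRH"
Token 7: backref(off=1, len=4). Buffer before: "RYSRYSRYSRYSRH" (len 14)
  byte 1: read out[13]='H', append. Buffer now: "RYSRYSRYSRYSRHH"
  byte 2: read out[14]='H', append. Buffer now: "RYSRYSRYSRYSRHHH"
  byte 3: read out[15]='H', append. Buffer now: "RYSRYSRYSRYSRHHHH"
  byte 4: read out[16]='H', append. Buffer now: "RYSRYSRYSRYSRHHHHH"

Answer: HHHH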